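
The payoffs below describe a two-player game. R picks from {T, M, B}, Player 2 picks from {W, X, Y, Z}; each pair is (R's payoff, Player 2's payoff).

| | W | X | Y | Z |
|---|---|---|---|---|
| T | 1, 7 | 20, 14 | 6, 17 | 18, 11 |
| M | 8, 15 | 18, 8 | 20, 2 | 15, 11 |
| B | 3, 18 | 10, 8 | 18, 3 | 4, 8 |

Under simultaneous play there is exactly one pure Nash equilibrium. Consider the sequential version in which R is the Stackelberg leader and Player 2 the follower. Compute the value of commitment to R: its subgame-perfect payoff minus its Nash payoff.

0

Player 2 best-responds to each possible R move:
- T → Player 2 plays Y (best of 7, 14, 17, 11); R gets 6.
- M → Player 2 plays W (best of 15, 8, 2, 11); R gets 8.
- B → Player 2 plays W (best of 18, 8, 3, 8); R gets 3.
Maximizing over 6, 8, 3, R chooses M. Subgame-perfect outcome: (M, W) with payoffs (8, 15).
For the simultaneous game, intersect best replies.
R's best replies: W→M; X→T; Y→M; Z→T.
Player 2's best replies: T→Y; M→W; B→W.
Only (M, W) has each player best-responding; Nash payoffs (8, 15).
R's commitment gain: 8 − 8 = 0.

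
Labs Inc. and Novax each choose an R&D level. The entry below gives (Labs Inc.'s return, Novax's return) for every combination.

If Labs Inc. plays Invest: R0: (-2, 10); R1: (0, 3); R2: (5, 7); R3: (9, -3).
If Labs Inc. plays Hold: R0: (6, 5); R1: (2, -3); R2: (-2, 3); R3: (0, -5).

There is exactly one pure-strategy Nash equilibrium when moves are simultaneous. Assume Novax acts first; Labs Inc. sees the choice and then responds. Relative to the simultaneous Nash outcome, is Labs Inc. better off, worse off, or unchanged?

worse off

Labs Inc. best-responds to each possible Novax move:
- R0: BR = Hold, leader payoff 5.
- R1: BR = Hold, leader payoff -3.
- R2: BR = Invest, leader payoff 7.
- R3: BR = Invest, leader payoff -3.
Maximizing over 5, -3, 7, -3, Novax chooses R2. Subgame-perfect outcome: (Invest, R2) with payoffs (5, 7).
For the simultaneous game, intersect best replies.
Labs Inc.'s best replies: R0→Hold; R1→Hold; R2→Invest; R3→Invest.
Novax's best replies: Invest→R0; Hold→R0.
Only (Hold, R0) has each player best-responding; Nash payoffs (6, 5).
Labs Inc. earns 5 sequentially versus 6 at the Nash outcome: worse off.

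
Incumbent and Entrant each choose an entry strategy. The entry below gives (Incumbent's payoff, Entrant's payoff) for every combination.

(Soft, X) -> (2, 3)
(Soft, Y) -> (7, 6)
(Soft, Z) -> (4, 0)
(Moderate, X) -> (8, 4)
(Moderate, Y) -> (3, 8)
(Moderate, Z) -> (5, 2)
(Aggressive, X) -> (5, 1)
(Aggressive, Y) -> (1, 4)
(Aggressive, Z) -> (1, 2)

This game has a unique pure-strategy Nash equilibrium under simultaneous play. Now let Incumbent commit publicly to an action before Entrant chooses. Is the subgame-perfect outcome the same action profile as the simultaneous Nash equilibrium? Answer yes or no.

Solve by backward induction (Incumbent leads).
- Soft: BR = Y, leader payoff 7.
- Moderate: BR = Y, leader payoff 3.
- Aggressive: BR = Y, leader payoff 1.
Incumbent's induced payoffs are 7, 3, 1, so Incumbent commits to Soft. Subgame-perfect outcome: (Soft, Y) with payoffs (7, 6).
Under simultaneous play:
Incumbent's best replies: X→Moderate; Y→Soft; Z→Moderate.
Entrant's best replies: Soft→Y; Moderate→Y; Aggressive→Y.
The unique mutual best reply is (Soft, Y), giving (7, 6).
Sequential outcome (Soft, Y) coincides with the Nash profile (Soft, Y).

yes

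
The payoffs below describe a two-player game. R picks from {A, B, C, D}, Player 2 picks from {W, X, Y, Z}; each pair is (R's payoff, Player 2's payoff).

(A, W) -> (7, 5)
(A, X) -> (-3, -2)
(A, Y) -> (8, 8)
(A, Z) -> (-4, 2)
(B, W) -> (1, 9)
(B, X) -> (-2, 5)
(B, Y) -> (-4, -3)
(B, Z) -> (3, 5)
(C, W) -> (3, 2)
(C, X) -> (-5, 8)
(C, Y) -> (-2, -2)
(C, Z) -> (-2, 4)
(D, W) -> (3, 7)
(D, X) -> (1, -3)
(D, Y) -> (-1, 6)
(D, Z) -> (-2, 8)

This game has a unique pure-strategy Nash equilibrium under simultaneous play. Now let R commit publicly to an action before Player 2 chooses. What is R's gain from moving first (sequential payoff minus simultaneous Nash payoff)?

0

Backward induction with R moving first.
- A: Player 2 compares 5, -2, 8, 2 and picks Y; R would get 8.
- B: Player 2 compares 9, 5, -3, 5 and picks W; R would get 1.
- C: Player 2 compares 2, 8, -2, 4 and picks X; R would get -5.
- D: Player 2 compares 7, -3, 6, 8 and picks Z; R would get -2.
Among 8, 1, -5, -2, the best is 8 at A. Subgame-perfect outcome: (A, Y) with payoffs (8, 8).
Under simultaneous play:
R's best replies: W→A; X→D; Y→A; Z→B.
Player 2's best replies: A→Y; B→W; C→X; D→Z.
The unique mutual best reply is (A, Y), giving (8, 8).
R's commitment gain: 8 − 8 = 0.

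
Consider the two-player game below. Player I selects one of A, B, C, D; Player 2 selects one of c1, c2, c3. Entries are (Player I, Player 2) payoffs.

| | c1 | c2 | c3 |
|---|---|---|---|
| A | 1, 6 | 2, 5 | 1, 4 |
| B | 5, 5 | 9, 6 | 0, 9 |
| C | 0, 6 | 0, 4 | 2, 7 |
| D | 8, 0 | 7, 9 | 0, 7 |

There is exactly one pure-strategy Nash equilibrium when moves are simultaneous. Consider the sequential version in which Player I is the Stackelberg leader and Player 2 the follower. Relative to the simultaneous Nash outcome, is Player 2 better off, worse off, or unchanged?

better off

Backward induction with Player I moving first.
- A: Player 2 compares 6, 5, 4 and picks c1; Player I would get 1.
- B: Player 2 compares 5, 6, 9 and picks c3; Player I would get 0.
- C: Player 2 compares 6, 4, 7 and picks c3; Player I would get 2.
- D: Player 2 compares 0, 9, 7 and picks c2; Player I would get 7.
Player I's induced payoffs are 1, 0, 2, 7, so Player I commits to D. Subgame-perfect outcome: (D, c2) with payoffs (7, 9).
Under simultaneous play:
Player I's best replies: c1→D; c2→B; c3→C.
Player 2's best replies: A→c1; B→c3; C→c3; D→c2.
The unique mutual best reply is (C, c3), giving (2, 7).
Player 2 earns 9 sequentially versus 7 at the Nash outcome: better off.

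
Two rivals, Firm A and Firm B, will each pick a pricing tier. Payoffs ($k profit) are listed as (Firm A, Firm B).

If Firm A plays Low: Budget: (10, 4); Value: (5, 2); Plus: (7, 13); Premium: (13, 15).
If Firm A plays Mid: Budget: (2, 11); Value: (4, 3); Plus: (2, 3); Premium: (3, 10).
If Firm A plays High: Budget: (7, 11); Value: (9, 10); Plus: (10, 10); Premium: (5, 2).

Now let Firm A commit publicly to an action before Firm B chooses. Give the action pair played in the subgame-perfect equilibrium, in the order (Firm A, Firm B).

(Low, Premium)

Solve by backward induction (Firm A leads).
- Low: Firm B compares 4, 2, 13, 15 and picks Premium; Firm A would get 13.
- Mid: Firm B compares 11, 3, 3, 10 and picks Budget; Firm A would get 2.
- High: Firm B compares 11, 10, 10, 2 and picks Budget; Firm A would get 7.
Among 13, 2, 7, the best is 13 at Low. Subgame-perfect outcome: (Low, Premium) with payoffs (13, 15).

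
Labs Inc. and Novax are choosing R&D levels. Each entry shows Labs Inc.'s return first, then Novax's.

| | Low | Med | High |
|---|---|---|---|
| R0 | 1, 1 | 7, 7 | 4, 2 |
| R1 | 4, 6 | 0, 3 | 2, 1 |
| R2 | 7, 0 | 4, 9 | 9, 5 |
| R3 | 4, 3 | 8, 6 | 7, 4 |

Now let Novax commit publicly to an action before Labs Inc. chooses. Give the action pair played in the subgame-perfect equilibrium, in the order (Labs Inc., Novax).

(R3, Med)

Work backward from Labs Inc.'s decision.
- Low: BR = R2, leader payoff 0.
- Med: BR = R3, leader payoff 6.
- High: BR = R2, leader payoff 5.
Among 0, 6, 5, the best is 6 at Med. Subgame-perfect outcome: (R3, Med) with payoffs (8, 6).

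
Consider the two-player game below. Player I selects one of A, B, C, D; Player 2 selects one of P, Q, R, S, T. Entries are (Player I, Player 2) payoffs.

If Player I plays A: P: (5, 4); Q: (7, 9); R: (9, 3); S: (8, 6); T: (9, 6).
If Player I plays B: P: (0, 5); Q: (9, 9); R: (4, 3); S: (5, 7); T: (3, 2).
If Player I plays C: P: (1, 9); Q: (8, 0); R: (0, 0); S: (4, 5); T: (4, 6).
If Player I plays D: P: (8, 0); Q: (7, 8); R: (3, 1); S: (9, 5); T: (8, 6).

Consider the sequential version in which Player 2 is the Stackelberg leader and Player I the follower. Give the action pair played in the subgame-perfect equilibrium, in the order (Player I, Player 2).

(B, Q)

Player I best-responds to each possible Player 2 move:
- P: Player I compares 5, 0, 1, 8 and picks D; Player 2 would get 0.
- Q: Player I compares 7, 9, 8, 7 and picks B; Player 2 would get 9.
- R: Player I compares 9, 4, 0, 3 and picks A; Player 2 would get 3.
- S: Player I compares 8, 5, 4, 9 and picks D; Player 2 would get 5.
- T: Player I compares 9, 3, 4, 8 and picks A; Player 2 would get 6.
Among 0, 9, 3, 5, 6, the best is 9 at Q. Subgame-perfect outcome: (B, Q) with payoffs (9, 9).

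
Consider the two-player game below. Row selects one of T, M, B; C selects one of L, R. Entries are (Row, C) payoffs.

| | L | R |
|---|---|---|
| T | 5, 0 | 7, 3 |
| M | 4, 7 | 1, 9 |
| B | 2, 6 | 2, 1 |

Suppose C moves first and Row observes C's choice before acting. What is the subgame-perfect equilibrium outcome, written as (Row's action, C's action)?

(T, R)

Work backward from Row's decision.
- L: BR = T, leader payoff 0.
- R: BR = T, leader payoff 3.
Maximizing over 0, 3, C chooses R. Subgame-perfect outcome: (T, R) with payoffs (7, 3).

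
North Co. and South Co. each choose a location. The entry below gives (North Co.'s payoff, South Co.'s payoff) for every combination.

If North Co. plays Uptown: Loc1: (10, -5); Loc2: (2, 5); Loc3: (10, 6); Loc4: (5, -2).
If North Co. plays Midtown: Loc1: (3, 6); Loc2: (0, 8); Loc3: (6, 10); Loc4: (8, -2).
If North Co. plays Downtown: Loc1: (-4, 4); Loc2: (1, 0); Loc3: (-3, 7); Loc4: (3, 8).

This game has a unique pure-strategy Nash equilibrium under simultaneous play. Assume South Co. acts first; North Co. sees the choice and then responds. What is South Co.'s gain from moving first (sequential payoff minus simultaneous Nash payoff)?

Backward induction with South Co. moving first.
- Loc1 → North Co. plays Uptown (best of 10, 3, -4); South Co. gets -5.
- Loc2 → North Co. plays Uptown (best of 2, 0, 1); South Co. gets 5.
- Loc3 → North Co. plays Uptown (best of 10, 6, -3); South Co. gets 6.
- Loc4 → North Co. plays Midtown (best of 5, 8, 3); South Co. gets -2.
Among -5, 5, 6, -2, the best is 6 at Loc3. Subgame-perfect outcome: (Uptown, Loc3) with payoffs (10, 6).
Now find the simultaneous Nash equilibrium.
North Co.'s best replies: Loc1→Uptown; Loc2→Uptown; Loc3→Uptown; Loc4→Midtown.
South Co.'s best replies: Uptown→Loc3; Midtown→Loc3; Downtown→Loc4.
Only (Uptown, Loc3) has each player best-responding; Nash payoffs (10, 6).
South Co.'s commitment gain: 6 − 6 = 0.

0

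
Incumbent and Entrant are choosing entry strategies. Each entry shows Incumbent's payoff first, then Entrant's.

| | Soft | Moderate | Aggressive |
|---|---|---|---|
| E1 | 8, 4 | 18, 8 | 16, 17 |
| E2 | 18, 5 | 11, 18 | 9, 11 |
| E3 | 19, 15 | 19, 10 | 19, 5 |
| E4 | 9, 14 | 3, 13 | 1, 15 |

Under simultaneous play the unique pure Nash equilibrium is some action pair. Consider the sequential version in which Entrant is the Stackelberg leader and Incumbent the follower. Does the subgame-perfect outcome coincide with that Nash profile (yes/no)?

Solve by backward induction (Entrant leads).
- Soft: Incumbent compares 8, 18, 19, 9 and picks E3; Entrant would get 15.
- Moderate: Incumbent compares 18, 11, 19, 3 and picks E3; Entrant would get 10.
- Aggressive: Incumbent compares 16, 9, 19, 1 and picks E3; Entrant would get 5.
Maximizing over 15, 10, 5, Entrant chooses Soft. Subgame-perfect outcome: (E3, Soft) with payoffs (19, 15).
Under simultaneous play:
Incumbent's best replies: Soft→E3; Moderate→E3; Aggressive→E3.
Entrant's best replies: E1→Aggressive; E2→Moderate; E3→Soft; E4→Aggressive.
The unique mutual best reply is (E3, Soft), giving (19, 15).
Sequential outcome (E3, Soft) coincides with the Nash profile (E3, Soft).

yes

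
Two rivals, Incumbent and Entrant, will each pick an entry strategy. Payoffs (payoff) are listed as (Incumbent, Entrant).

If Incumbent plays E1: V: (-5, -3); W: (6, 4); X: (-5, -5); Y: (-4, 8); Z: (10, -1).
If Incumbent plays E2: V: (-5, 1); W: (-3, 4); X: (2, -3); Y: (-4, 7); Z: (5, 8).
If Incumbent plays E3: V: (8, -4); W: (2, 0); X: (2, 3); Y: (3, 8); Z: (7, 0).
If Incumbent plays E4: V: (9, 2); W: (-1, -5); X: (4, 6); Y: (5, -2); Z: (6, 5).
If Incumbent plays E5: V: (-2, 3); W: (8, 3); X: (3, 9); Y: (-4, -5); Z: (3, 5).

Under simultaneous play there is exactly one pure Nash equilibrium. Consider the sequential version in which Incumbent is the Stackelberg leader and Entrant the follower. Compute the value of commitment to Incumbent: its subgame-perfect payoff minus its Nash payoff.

1

Entrant best-responds to each possible Incumbent move:
- E1 → Entrant plays Y (best of -3, 4, -5, 8, -1); Incumbent gets -4.
- E2 → Entrant plays Z (best of 1, 4, -3, 7, 8); Incumbent gets 5.
- E3 → Entrant plays Y (best of -4, 0, 3, 8, 0); Incumbent gets 3.
- E4 → Entrant plays X (best of 2, -5, 6, -2, 5); Incumbent gets 4.
- E5 → Entrant plays X (best of 3, 3, 9, -5, 5); Incumbent gets 3.
Among -4, 5, 3, 4, 3, the best is 5 at E2. Subgame-perfect outcome: (E2, Z) with payoffs (5, 8).
Under simultaneous play:
Incumbent's best replies: V→E4; W→E5; X→E4; Y→E4; Z→E1.
Entrant's best replies: E1→Y; E2→Z; E3→Y; E4→X; E5→X.
Only (E4, X) has each player best-responding; Nash payoffs (4, 6).
Incumbent's commitment gain: 5 − 4 = 1.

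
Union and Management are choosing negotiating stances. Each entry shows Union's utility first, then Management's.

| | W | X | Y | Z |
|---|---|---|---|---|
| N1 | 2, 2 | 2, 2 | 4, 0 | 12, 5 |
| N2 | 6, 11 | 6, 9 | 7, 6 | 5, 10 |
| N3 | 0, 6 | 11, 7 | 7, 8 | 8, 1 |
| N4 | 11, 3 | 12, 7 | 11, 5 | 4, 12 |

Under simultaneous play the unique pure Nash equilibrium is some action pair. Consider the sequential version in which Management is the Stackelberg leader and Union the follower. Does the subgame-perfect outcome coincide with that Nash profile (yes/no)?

no

Work backward from Union's decision.
- W: Union compares 2, 6, 0, 11 and picks N4; Management would get 3.
- X: Union compares 2, 6, 11, 12 and picks N4; Management would get 7.
- Y: Union compares 4, 7, 7, 11 and picks N4; Management would get 5.
- Z: Union compares 12, 5, 8, 4 and picks N1; Management would get 5.
Maximizing over 3, 7, 5, 5, Management chooses X. Subgame-perfect outcome: (N4, X) with payoffs (12, 7).
Under simultaneous play:
Union's best replies: W→N4; X→N4; Y→N4; Z→N1.
Management's best replies: N1→Z; N2→W; N3→Y; N4→Z.
The unique mutual best reply is (N1, Z), giving (12, 5).
Sequential outcome (N4, X) differs from the Nash profile (N1, Z).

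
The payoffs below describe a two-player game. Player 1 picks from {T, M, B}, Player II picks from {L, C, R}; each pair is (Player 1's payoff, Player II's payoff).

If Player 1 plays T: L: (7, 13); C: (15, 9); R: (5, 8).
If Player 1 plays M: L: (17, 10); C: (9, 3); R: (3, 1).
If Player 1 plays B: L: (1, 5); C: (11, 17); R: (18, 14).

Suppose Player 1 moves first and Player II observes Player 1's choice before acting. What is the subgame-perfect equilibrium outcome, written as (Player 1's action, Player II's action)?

(M, L)

Player II best-responds to each possible Player 1 move:
- T: BR = L, leader payoff 7.
- M: BR = L, leader payoff 17.
- B: BR = C, leader payoff 11.
Maximizing over 7, 17, 11, Player 1 chooses M. Subgame-perfect outcome: (M, L) with payoffs (17, 10).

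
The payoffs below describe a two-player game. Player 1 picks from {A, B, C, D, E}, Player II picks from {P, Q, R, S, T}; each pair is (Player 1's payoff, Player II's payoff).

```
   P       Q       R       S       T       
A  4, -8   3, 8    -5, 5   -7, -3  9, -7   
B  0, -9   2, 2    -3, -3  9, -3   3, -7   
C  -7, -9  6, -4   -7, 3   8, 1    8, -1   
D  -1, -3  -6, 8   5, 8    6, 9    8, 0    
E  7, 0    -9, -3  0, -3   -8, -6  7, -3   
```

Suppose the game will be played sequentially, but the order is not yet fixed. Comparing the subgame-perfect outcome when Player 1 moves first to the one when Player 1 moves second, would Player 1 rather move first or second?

first

If Player 1 leads: Player II's best replies are A→Q, B→Q, C→R, D→S, E→P; Player 1's induced payoffs 3, 2, -7, 6, 7; outcome (E, P), payoffs (7, 0).
If Player II leads: Player 1's best replies are P→E, Q→C, R→D, S→B, T→A; Player II's induced payoffs 0, -4, 8, -3, -7; outcome (D, R), payoffs (5, 8).
Player 1 gets 7 moving first and 5 moving second, so Player 1 prefers to move first.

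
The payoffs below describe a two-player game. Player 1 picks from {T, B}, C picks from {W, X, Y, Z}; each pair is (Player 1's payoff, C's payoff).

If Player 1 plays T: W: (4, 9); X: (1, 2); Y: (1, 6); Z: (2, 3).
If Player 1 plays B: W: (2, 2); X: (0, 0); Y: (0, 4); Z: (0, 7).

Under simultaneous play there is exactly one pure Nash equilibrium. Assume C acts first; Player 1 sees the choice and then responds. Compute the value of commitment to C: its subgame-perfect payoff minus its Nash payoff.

Solve by backward induction (C leads).
- W → Player 1 plays T (best of 4, 2); C gets 9.
- X → Player 1 plays T (best of 1, 0); C gets 2.
- Y → Player 1 plays T (best of 1, 0); C gets 6.
- Z → Player 1 plays T (best of 2, 0); C gets 3.
Maximizing over 9, 2, 6, 3, C chooses W. Subgame-perfect outcome: (T, W) with payoffs (4, 9).
Now find the simultaneous Nash equilibrium.
Player 1's best replies: W→T; X→T; Y→T; Z→T.
C's best replies: T→W; B→Z.
The unique mutual best reply is (T, W), giving (4, 9).
C's commitment gain: 9 − 9 = 0.

0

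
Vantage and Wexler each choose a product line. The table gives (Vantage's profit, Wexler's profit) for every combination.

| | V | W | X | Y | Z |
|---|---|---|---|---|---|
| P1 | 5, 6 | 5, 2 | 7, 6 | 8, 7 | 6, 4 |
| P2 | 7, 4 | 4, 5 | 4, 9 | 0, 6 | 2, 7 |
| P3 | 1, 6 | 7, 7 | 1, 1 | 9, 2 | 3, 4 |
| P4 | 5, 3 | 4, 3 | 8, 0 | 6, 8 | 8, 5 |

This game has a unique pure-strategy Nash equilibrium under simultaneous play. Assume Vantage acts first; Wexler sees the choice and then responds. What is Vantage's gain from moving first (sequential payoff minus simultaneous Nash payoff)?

Solve by backward induction (Vantage leads).
- P1: BR = Y, leader payoff 8.
- P2: BR = X, leader payoff 4.
- P3: BR = W, leader payoff 7.
- P4: BR = Y, leader payoff 6.
Vantage's induced payoffs are 8, 4, 7, 6, so Vantage commits to P1. Subgame-perfect outcome: (P1, Y) with payoffs (8, 7).
For the simultaneous game, intersect best replies.
Vantage's best replies: V→P2; W→P3; X→P4; Y→P3; Z→P4.
Wexler's best replies: P1→Y; P2→X; P3→W; P4→Y.
The unique mutual best reply is (P3, W), giving (7, 7).
Vantage's commitment gain: 8 − 7 = 1.

1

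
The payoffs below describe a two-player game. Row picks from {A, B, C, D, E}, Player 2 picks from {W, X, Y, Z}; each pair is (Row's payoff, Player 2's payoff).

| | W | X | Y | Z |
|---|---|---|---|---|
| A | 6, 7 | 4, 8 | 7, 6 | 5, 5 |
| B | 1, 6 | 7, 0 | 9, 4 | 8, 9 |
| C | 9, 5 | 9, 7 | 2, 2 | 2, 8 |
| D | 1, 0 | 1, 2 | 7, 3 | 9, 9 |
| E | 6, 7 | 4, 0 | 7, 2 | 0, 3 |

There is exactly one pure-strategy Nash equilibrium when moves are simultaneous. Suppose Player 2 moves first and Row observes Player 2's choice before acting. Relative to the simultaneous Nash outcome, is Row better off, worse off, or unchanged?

unchanged

Backward induction with Player 2 moving first.
- W: Row compares 6, 1, 9, 1, 6 and picks C; Player 2 would get 5.
- X: Row compares 4, 7, 9, 1, 4 and picks C; Player 2 would get 7.
- Y: Row compares 7, 9, 2, 7, 7 and picks B; Player 2 would get 4.
- Z: Row compares 5, 8, 2, 9, 0 and picks D; Player 2 would get 9.
Among 5, 7, 4, 9, the best is 9 at Z. Subgame-perfect outcome: (D, Z) with payoffs (9, 9).
Now find the simultaneous Nash equilibrium.
Row's best replies: W→C; X→C; Y→B; Z→D.
Player 2's best replies: A→X; B→Z; C→Z; D→Z; E→W.
Only (D, Z) has each player best-responding; Nash payoffs (9, 9).
Row earns 9 sequentially versus 9 at the Nash outcome: unchanged.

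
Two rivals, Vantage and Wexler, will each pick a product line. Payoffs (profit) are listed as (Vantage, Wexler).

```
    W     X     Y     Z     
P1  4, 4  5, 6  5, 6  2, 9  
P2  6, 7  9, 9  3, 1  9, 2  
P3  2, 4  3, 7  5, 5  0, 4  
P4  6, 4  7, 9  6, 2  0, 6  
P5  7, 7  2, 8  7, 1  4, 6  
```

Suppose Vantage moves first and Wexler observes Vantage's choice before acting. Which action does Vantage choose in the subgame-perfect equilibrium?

P2

Work backward from Wexler's decision.
- P1: Wexler compares 4, 6, 6, 9 and picks Z; Vantage would get 2.
- P2: Wexler compares 7, 9, 1, 2 and picks X; Vantage would get 9.
- P3: Wexler compares 4, 7, 5, 4 and picks X; Vantage would get 3.
- P4: Wexler compares 4, 9, 2, 6 and picks X; Vantage would get 7.
- P5: Wexler compares 7, 8, 1, 6 and picks X; Vantage would get 2.
Vantage's induced payoffs are 2, 9, 3, 7, 2, so Vantage commits to P2. Subgame-perfect outcome: (P2, X) with payoffs (9, 9).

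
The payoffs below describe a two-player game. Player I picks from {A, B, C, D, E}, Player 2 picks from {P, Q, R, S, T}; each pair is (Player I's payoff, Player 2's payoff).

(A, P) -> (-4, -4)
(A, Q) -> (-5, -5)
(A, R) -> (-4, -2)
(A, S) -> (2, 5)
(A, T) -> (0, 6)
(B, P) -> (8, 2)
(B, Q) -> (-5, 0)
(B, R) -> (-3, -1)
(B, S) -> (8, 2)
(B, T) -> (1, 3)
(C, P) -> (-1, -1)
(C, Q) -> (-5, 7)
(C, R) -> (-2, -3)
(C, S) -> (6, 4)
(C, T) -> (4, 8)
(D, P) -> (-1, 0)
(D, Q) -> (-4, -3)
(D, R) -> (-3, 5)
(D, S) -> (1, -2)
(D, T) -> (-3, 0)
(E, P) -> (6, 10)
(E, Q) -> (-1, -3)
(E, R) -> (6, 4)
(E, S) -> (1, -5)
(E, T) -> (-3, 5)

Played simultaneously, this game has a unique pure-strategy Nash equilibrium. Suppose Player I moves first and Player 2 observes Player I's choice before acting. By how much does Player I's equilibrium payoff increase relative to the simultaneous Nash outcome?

Player 2 best-responds to each possible Player I move:
- A → Player 2 plays T (best of -4, -5, -2, 5, 6); Player I gets 0.
- B → Player 2 plays T (best of 2, 0, -1, 2, 3); Player I gets 1.
- C → Player 2 plays T (best of -1, 7, -3, 4, 8); Player I gets 4.
- D → Player 2 plays R (best of 0, -3, 5, -2, 0); Player I gets -3.
- E → Player 2 plays P (best of 10, -3, 4, -5, 5); Player I gets 6.
Maximizing over 0, 1, 4, -3, 6, Player I chooses E. Subgame-perfect outcome: (E, P) with payoffs (6, 10).
For the simultaneous game, intersect best replies.
Player I's best replies: P→B; Q→E; R→E; S→B; T→C.
Player 2's best replies: A→T; B→T; C→T; D→R; E→P.
Only (C, T) has each player best-responding; Nash payoffs (4, 8).
Player I's commitment gain: 6 − 4 = 2.

2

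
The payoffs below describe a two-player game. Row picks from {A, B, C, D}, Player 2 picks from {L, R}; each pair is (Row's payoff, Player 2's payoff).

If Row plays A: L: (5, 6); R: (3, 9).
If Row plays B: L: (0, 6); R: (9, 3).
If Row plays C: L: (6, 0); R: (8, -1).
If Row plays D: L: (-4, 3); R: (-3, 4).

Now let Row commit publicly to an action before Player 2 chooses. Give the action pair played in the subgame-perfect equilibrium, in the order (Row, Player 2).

Player 2 best-responds to each possible Row move:
- A: BR = R, leader payoff 3.
- B: BR = L, leader payoff 0.
- C: BR = L, leader payoff 6.
- D: BR = R, leader payoff -3.
Among 3, 0, 6, -3, the best is 6 at C. Subgame-perfect outcome: (C, L) with payoffs (6, 0).

(C, L)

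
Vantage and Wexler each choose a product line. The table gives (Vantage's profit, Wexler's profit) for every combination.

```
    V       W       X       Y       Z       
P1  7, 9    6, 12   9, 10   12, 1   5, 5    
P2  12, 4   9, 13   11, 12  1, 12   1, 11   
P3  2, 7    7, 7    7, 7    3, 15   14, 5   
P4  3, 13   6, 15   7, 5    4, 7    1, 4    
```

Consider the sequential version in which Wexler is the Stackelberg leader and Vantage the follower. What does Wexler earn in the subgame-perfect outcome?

13

Backward induction with Wexler moving first.
- V → Vantage plays P2 (best of 7, 12, 2, 3); Wexler gets 4.
- W → Vantage plays P2 (best of 6, 9, 7, 6); Wexler gets 13.
- X → Vantage plays P2 (best of 9, 11, 7, 7); Wexler gets 12.
- Y → Vantage plays P1 (best of 12, 1, 3, 4); Wexler gets 1.
- Z → Vantage plays P3 (best of 5, 1, 14, 1); Wexler gets 5.
Among 4, 13, 12, 1, 5, the best is 13 at W. Subgame-perfect outcome: (P2, W) with payoffs (9, 13).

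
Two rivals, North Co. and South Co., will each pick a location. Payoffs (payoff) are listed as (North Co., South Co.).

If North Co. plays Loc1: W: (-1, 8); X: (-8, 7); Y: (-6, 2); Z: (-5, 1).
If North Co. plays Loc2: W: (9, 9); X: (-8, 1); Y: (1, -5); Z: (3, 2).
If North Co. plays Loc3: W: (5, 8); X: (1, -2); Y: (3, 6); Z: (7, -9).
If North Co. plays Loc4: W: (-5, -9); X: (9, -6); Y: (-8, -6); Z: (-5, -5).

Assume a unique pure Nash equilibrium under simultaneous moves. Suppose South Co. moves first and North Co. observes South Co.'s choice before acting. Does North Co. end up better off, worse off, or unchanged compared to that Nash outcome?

Solve by backward induction (South Co. leads).
- W: North Co. compares -1, 9, 5, -5 and picks Loc2; South Co. would get 9.
- X: North Co. compares -8, -8, 1, 9 and picks Loc4; South Co. would get -6.
- Y: North Co. compares -6, 1, 3, -8 and picks Loc3; South Co. would get 6.
- Z: North Co. compares -5, 3, 7, -5 and picks Loc3; South Co. would get -9.
Among 9, -6, 6, -9, the best is 9 at W. Subgame-perfect outcome: (Loc2, W) with payoffs (9, 9).
For the simultaneous game, intersect best replies.
North Co.'s best replies: W→Loc2; X→Loc4; Y→Loc3; Z→Loc3.
South Co.'s best replies: Loc1→W; Loc2→W; Loc3→W; Loc4→Z.
The unique mutual best reply is (Loc2, W), giving (9, 9).
North Co. earns 9 sequentially versus 9 at the Nash outcome: unchanged.

unchanged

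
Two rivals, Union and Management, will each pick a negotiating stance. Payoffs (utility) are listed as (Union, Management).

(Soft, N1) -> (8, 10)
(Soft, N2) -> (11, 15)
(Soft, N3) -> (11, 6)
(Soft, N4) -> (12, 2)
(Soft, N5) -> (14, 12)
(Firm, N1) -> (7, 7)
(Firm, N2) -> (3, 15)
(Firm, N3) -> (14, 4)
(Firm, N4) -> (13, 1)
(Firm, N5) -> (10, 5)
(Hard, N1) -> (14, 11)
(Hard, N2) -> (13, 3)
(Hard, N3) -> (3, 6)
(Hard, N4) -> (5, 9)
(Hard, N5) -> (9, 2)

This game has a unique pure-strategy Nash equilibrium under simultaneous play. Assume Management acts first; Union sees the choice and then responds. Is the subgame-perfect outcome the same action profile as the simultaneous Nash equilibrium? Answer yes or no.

Solve by backward induction (Management leads).
- N1 → Union plays Hard (best of 8, 7, 14); Management gets 11.
- N2 → Union plays Hard (best of 11, 3, 13); Management gets 3.
- N3 → Union plays Firm (best of 11, 14, 3); Management gets 4.
- N4 → Union plays Firm (best of 12, 13, 5); Management gets 1.
- N5 → Union plays Soft (best of 14, 10, 9); Management gets 12.
Maximizing over 11, 3, 4, 1, 12, Management chooses N5. Subgame-perfect outcome: (Soft, N5) with payoffs (14, 12).
For the simultaneous game, intersect best replies.
Union's best replies: N1→Hard; N2→Hard; N3→Firm; N4→Firm; N5→Soft.
Management's best replies: Soft→N2; Firm→N2; Hard→N1.
The unique mutual best reply is (Hard, N1), giving (14, 11).
Sequential outcome (Soft, N5) differs from the Nash profile (Hard, N1).

no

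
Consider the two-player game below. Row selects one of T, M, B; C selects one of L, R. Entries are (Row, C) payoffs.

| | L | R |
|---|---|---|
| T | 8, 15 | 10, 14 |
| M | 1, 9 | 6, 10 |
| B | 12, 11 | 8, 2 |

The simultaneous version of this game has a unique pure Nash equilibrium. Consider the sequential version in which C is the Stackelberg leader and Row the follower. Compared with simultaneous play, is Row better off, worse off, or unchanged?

Row best-responds to each possible C move:
- L → Row plays B (best of 8, 1, 12); C gets 11.
- R → Row plays T (best of 10, 6, 8); C gets 14.
Among 11, 14, the best is 14 at R. Subgame-perfect outcome: (T, R) with payoffs (10, 14).
Now find the simultaneous Nash equilibrium.
Row's best replies: L→B; R→T.
C's best replies: T→L; M→R; B→L.
The unique mutual best reply is (B, L), giving (12, 11).
Row earns 10 sequentially versus 12 at the Nash outcome: worse off.

worse off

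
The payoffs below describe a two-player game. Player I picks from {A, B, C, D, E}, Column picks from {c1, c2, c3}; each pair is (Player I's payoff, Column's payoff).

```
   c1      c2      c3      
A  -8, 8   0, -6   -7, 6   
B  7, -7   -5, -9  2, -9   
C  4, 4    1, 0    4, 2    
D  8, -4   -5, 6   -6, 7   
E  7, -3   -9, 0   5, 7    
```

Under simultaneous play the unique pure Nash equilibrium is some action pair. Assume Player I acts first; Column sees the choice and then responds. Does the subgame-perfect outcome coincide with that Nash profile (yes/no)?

no

Column best-responds to each possible Player I move:
- A → Column plays c1 (best of 8, -6, 6); Player I gets -8.
- B → Column plays c1 (best of -7, -9, -9); Player I gets 7.
- C → Column plays c1 (best of 4, 0, 2); Player I gets 4.
- D → Column plays c3 (best of -4, 6, 7); Player I gets -6.
- E → Column plays c3 (best of -3, 0, 7); Player I gets 5.
Player I's induced payoffs are -8, 7, 4, -6, 5, so Player I commits to B. Subgame-perfect outcome: (B, c1) with payoffs (7, -7).
Now find the simultaneous Nash equilibrium.
Player I's best replies: c1→D; c2→C; c3→E.
Column's best replies: A→c1; B→c1; C→c1; D→c3; E→c3.
The unique mutual best reply is (E, c3), giving (5, 7).
Sequential outcome (B, c1) differs from the Nash profile (E, c3).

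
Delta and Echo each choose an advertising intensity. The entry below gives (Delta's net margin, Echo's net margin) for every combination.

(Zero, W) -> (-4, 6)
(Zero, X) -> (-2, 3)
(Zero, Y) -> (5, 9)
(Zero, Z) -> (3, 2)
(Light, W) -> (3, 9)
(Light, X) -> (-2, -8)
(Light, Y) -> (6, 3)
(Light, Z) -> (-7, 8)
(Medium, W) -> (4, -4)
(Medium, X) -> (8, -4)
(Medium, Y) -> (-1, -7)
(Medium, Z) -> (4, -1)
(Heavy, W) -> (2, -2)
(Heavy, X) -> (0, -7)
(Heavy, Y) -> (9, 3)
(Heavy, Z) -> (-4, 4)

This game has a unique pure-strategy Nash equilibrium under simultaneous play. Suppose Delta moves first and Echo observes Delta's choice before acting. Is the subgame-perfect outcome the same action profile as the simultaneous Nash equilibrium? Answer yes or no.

Backward induction with Delta moving first.
- Zero: Echo compares 6, 3, 9, 2 and picks Y; Delta would get 5.
- Light: Echo compares 9, -8, 3, 8 and picks W; Delta would get 3.
- Medium: Echo compares -4, -4, -7, -1 and picks Z; Delta would get 4.
- Heavy: Echo compares -2, -7, 3, 4 and picks Z; Delta would get -4.
Among 5, 3, 4, -4, the best is 5 at Zero. Subgame-perfect outcome: (Zero, Y) with payoffs (5, 9).
Under simultaneous play:
Delta's best replies: W→Medium; X→Medium; Y→Heavy; Z→Medium.
Echo's best replies: Zero→Y; Light→W; Medium→Z; Heavy→Z.
Only (Medium, Z) has each player best-responding; Nash payoffs (4, -1).
Sequential outcome (Zero, Y) differs from the Nash profile (Medium, Z).

no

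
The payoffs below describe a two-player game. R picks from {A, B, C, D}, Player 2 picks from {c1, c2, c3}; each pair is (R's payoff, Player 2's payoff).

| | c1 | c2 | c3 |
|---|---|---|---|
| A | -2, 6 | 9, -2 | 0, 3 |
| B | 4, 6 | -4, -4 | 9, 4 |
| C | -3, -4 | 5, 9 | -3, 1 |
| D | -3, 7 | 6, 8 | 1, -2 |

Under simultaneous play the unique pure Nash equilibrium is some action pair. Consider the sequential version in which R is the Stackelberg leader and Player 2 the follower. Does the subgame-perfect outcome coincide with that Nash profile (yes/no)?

Player 2 best-responds to each possible R move:
- A → Player 2 plays c1 (best of 6, -2, 3); R gets -2.
- B → Player 2 plays c1 (best of 6, -4, 4); R gets 4.
- C → Player 2 plays c2 (best of -4, 9, 1); R gets 5.
- D → Player 2 plays c2 (best of 7, 8, -2); R gets 6.
Maximizing over -2, 4, 5, 6, R chooses D. Subgame-perfect outcome: (D, c2) with payoffs (6, 8).
Under simultaneous play:
R's best replies: c1→B; c2→A; c3→B.
Player 2's best replies: A→c1; B→c1; C→c2; D→c2.
The unique mutual best reply is (B, c1), giving (4, 6).
Sequential outcome (D, c2) differs from the Nash profile (B, c1).

no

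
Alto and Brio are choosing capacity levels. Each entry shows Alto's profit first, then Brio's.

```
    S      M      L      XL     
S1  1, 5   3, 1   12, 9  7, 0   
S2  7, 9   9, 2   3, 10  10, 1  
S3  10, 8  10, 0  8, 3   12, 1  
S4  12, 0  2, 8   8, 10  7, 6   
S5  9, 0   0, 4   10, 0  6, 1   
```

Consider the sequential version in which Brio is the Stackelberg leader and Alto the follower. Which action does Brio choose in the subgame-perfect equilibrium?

Work backward from Alto's decision.
- S: Alto compares 1, 7, 10, 12, 9 and picks S4; Brio would get 0.
- M: Alto compares 3, 9, 10, 2, 0 and picks S3; Brio would get 0.
- L: Alto compares 12, 3, 8, 8, 10 and picks S1; Brio would get 9.
- XL: Alto compares 7, 10, 12, 7, 6 and picks S3; Brio would get 1.
Among 0, 0, 9, 1, the best is 9 at L. Subgame-perfect outcome: (S1, L) with payoffs (12, 9).

L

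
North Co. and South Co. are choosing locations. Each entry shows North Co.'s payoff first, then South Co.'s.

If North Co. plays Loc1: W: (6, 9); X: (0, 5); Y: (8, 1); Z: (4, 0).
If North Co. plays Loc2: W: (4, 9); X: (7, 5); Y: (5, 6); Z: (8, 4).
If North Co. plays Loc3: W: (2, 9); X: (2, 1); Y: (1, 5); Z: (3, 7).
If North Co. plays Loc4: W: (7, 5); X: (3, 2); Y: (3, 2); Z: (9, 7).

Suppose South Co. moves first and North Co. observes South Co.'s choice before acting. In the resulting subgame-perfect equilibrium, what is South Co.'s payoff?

Work backward from North Co.'s decision.
- W: North Co. compares 6, 4, 2, 7 and picks Loc4; South Co. would get 5.
- X: North Co. compares 0, 7, 2, 3 and picks Loc2; South Co. would get 5.
- Y: North Co. compares 8, 5, 1, 3 and picks Loc1; South Co. would get 1.
- Z: North Co. compares 4, 8, 3, 9 and picks Loc4; South Co. would get 7.
Maximizing over 5, 5, 1, 7, South Co. chooses Z. Subgame-perfect outcome: (Loc4, Z) with payoffs (9, 7).

7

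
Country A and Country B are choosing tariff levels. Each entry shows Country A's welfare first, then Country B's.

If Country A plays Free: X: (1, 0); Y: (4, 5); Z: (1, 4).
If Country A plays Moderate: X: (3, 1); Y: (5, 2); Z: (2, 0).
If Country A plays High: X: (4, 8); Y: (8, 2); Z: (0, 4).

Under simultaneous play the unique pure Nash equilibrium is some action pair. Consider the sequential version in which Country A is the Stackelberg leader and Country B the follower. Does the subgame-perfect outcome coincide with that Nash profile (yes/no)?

Backward induction with Country A moving first.
- Free → Country B plays Y (best of 0, 5, 4); Country A gets 4.
- Moderate → Country B plays Y (best of 1, 2, 0); Country A gets 5.
- High → Country B plays X (best of 8, 2, 4); Country A gets 4.
Maximizing over 4, 5, 4, Country A chooses Moderate. Subgame-perfect outcome: (Moderate, Y) with payoffs (5, 2).
Now find the simultaneous Nash equilibrium.
Country A's best replies: X→High; Y→High; Z→Moderate.
Country B's best replies: Free→Y; Moderate→Y; High→X.
The unique mutual best reply is (High, X), giving (4, 8).
Sequential outcome (Moderate, Y) differs from the Nash profile (High, X).

no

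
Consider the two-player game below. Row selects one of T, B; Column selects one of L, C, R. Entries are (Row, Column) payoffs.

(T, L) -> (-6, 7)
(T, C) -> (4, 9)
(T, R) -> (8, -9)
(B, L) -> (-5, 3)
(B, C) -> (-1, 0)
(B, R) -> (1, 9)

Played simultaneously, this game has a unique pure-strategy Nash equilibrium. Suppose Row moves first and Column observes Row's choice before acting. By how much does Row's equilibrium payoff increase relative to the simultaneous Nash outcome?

Work backward from Column's decision.
- T: Column compares 7, 9, -9 and picks C; Row would get 4.
- B: Column compares 3, 0, 9 and picks R; Row would get 1.
Among 4, 1, the best is 4 at T. Subgame-perfect outcome: (T, C) with payoffs (4, 9).
For the simultaneous game, intersect best replies.
Row's best replies: L→B; C→T; R→T.
Column's best replies: T→C; B→R.
The unique mutual best reply is (T, C), giving (4, 9).
Row's commitment gain: 4 − 4 = 0.

0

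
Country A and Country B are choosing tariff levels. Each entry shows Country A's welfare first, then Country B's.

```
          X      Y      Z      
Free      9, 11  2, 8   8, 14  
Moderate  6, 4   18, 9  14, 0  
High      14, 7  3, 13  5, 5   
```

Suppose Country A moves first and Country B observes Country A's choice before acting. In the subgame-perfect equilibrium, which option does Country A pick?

Moderate

Country B best-responds to each possible Country A move:
- Free → Country B plays Z (best of 11, 8, 14); Country A gets 8.
- Moderate → Country B plays Y (best of 4, 9, 0); Country A gets 18.
- High → Country B plays Y (best of 7, 13, 5); Country A gets 3.
Country A's induced payoffs are 8, 18, 3, so Country A commits to Moderate. Subgame-perfect outcome: (Moderate, Y) with payoffs (18, 9).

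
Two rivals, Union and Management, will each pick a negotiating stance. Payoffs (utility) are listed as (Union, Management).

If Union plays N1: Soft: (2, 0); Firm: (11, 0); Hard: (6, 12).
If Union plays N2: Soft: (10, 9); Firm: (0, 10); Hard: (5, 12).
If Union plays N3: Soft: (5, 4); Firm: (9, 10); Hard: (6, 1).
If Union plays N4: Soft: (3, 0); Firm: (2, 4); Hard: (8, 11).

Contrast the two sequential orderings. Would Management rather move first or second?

first

If Union leads: Management's best replies are N1→Hard, N2→Hard, N3→Firm, N4→Hard; Union's induced payoffs 6, 5, 9, 8; outcome (N3, Firm), payoffs (9, 10).
If Management leads: Union's best replies are Soft→N2, Firm→N1, Hard→N4; Management's induced payoffs 9, 0, 11; outcome (N4, Hard), payoffs (8, 11).
Management gets 11 moving first and 10 moving second, so Management prefers to move first.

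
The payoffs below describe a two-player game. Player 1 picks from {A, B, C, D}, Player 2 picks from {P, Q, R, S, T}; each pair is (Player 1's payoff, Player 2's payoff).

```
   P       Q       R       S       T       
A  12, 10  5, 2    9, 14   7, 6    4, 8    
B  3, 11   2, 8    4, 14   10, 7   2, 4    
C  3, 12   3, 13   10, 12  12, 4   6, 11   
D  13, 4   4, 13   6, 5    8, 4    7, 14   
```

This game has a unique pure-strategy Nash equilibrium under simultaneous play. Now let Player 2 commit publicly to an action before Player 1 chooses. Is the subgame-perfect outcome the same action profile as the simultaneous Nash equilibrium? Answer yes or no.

Player 1 best-responds to each possible Player 2 move:
- P → Player 1 plays D (best of 12, 3, 3, 13); Player 2 gets 4.
- Q → Player 1 plays A (best of 5, 2, 3, 4); Player 2 gets 2.
- R → Player 1 plays C (best of 9, 4, 10, 6); Player 2 gets 12.
- S → Player 1 plays C (best of 7, 10, 12, 8); Player 2 gets 4.
- T → Player 1 plays D (best of 4, 2, 6, 7); Player 2 gets 14.
Among 4, 2, 12, 4, 14, the best is 14 at T. Subgame-perfect outcome: (D, T) with payoffs (7, 14).
Now find the simultaneous Nash equilibrium.
Player 1's best replies: P→D; Q→A; R→C; S→C; T→D.
Player 2's best replies: A→R; B→R; C→Q; D→T.
Only (D, T) has each player best-responding; Nash payoffs (7, 14).
Sequential outcome (D, T) coincides with the Nash profile (D, T).

yes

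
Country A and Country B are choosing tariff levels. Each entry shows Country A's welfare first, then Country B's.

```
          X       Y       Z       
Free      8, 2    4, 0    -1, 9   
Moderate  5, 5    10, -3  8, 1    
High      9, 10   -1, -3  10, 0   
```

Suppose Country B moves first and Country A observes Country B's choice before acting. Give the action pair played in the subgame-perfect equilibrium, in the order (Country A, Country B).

Country A best-responds to each possible Country B move:
- X → Country A plays High (best of 8, 5, 9); Country B gets 10.
- Y → Country A plays Moderate (best of 4, 10, -1); Country B gets -3.
- Z → Country A plays High (best of -1, 8, 10); Country B gets 0.
Among 10, -3, 0, the best is 10 at X. Subgame-perfect outcome: (High, X) with payoffs (9, 10).

(High, X)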